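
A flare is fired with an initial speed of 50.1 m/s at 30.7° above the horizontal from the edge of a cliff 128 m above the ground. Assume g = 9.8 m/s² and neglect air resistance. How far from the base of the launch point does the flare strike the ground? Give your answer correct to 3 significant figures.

360 m

Components: v_x = 50.1 cos 30.7° = 43.08 m/s, v_y = 50.1 sin 30.7° = 25.58 m/s.
Vertical: 0 = 128 + 25.58 t − ½(9.8) t² ⇒ 4.900 t² − 25.58 t − 128 = 0.
t = [25.58 + √(654.3 + 2509)] / 9.800 = 8.349 s.
Horizontal: R = v_x · t = 43.08 × 8.349 = 360 m.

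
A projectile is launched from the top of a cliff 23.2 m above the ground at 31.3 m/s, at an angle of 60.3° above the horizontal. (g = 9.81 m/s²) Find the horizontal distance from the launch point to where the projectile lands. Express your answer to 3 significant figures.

97.6 m

Components: v_x = 31.3 cos 60.3° = 15.51 m/s, v_y = 31.3 sin 60.3° = 27.19 m/s.
Vertical: 0 = 23.2 + 27.19 t − ½(9.81) t² ⇒ 4.905 t² − 27.19 t − 23.2 = 0.
t = [27.19 + √(739.3 + 455.2)] / 9.810 = 6.295 s.
Horizontal: R = v_x · t = 15.51 × 6.295 = 97.6 m.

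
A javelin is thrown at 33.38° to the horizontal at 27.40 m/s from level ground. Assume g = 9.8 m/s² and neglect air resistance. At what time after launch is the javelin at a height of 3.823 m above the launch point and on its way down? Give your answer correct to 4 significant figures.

v_y0 = 27.40 sin 33.38° = 15.075 m/s.
Set y = v_y0 t − ½ g t² = 3.823: 4.900 t² − 15.075 t + 3.823 = 0.
t = [15.075 ± √(227.26 − 74.931)] / 9.8 = (15.075 ± 12.342) / 9.8, giving t = 0.2789 s or t = 2.798 s.
On the way down corresponds to the larger root: t = 2.798 s.

2.798 s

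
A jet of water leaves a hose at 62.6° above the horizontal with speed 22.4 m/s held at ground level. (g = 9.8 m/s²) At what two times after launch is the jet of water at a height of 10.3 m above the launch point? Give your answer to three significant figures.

0.609 s and 3.45 s

v_y0 = 22.4 sin 62.6° = 19.89 m/s.
Set y = v_y0 t − ½ g t² = 10.3: 4.900 t² − 19.89 t + 10.3 = 0.
t = [19.89 ± √(395.6 − 201.9)] / 9.8 = (19.89 ± 13.92) / 9.8, giving t = 0.609 s or t = 3.45 s.
So the jet of water is at 10.3 m at t = 0.609 s (rising) and t = 3.45 s (falling).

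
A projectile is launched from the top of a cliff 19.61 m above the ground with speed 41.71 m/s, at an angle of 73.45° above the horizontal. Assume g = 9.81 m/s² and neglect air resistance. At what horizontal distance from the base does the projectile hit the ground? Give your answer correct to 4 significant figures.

102.4 m

Components: v_x = 41.71 cos 73.45° = 11.881 m/s, v_y = 41.71 sin 73.45° = 39.982 m/s.
Vertical: 0 = 19.61 + 39.982 t − ½(9.81) t² ⇒ 4.905 t² − 39.982 t − 19.61 = 0.
t = [39.982 + √(1598.6 + 384.75)] / 9.810 = 8.6154 s.
Horizontal: R = v_x · t = 11.881 × 8.6154 = 102.4 m.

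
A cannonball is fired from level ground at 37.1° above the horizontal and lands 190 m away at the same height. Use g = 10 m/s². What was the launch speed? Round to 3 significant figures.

On level ground, R = v₀² sin(2θ) / g, so v₀ = √(R g / sin 2θ).
sin(2 × 37.1°) = 0.9622.
v₀ = √(190 × 10 / 0.9622) = √1975 = 44.4 m/s.

44.4 m/s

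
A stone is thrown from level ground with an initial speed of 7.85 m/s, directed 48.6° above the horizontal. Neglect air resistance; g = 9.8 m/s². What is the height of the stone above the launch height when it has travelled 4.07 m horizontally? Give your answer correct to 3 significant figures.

1.60 m

v_x = 7.85 cos 48.6° = 5.191 m/s, v_y0 = 7.85 sin 48.6° = 5.888 m/s.
Time to reach x = 4.07 m: t = x / v_x = 4.07 / 5.191 = 0.7840 s.
y = v_y0 t − ½ g t² = 5.888×0.7840 − 4.900×0.7840² = 1.60 m.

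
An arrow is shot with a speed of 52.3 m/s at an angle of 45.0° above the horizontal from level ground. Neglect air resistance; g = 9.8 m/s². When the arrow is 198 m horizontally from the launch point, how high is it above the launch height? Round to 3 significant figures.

57.5 m

v_x = 52.3 cos 45.0° = 36.98 m/s, v_y0 = 52.3 sin 45.0° = 36.98 m/s.
Time to reach x = 198 m: t = x / v_x = 198 / 36.98 = 5.354 s.
y = v_y0 t − ½ g t² = 36.98×5.354 − 4.900×5.354² = 57.5 m.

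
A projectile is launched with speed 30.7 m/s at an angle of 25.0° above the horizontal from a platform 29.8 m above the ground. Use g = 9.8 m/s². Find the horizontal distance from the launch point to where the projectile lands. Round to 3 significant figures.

Components: v_x = 30.7 cos 25.0° = 27.82 m/s, v_y = 30.7 sin 25.0° = 12.97 m/s.
Vertical: 0 = 29.8 + 12.97 t − ½(9.8) t² ⇒ 4.900 t² − 12.97 t − 29.8 = 0.
t = [12.97 + √(168.2 + 584.1)] / 9.800 = 4.122 s.
Horizontal: R = v_x · t = 27.82 × 4.122 = 115 m.

115 m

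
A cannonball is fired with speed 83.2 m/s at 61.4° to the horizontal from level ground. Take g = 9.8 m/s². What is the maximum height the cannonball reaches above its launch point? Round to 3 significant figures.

272 m

Vertical component of launch velocity: v_y = 83.2 sin 61.4° = 73.05 m/s.
At the highest point the vertical velocity is zero, so v_y² = 2 g h_max.
h_max = (73.05)² / (2 × 9.8) = 5336 / 19.60 = 272 m.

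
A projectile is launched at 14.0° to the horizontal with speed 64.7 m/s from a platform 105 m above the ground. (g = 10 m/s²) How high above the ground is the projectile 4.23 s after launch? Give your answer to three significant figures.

v_y0 = 64.7 sin 14.0° = 15.65 m/s.
y(t) = 105 + v_y0 t − ½ g t² = 105 + 15.65×4.23 − ½×10×4.23² = 81.7 m.

81.7 m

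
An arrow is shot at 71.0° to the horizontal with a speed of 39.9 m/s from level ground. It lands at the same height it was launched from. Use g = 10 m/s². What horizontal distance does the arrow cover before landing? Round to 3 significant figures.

For level ground, R = v₀² sin(2θ) / g.
sin(2 × 71.0°) = sin 142.0° = 0.6157.
R = (39.9)² × 0.6157 / 10 = 98.0 m.

98.0 m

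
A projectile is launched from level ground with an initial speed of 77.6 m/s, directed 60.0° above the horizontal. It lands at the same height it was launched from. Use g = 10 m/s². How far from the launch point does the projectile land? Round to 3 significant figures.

Components: v_x = 77.6 cos 60.0° = 38.80 m/s, v_y = 77.6 sin 60.0° = 67.20 m/s.
Time of flight (same landing height): t = 2 v_y / g = 2 × 67.20 / 10 = 13.44 s.
Range: R = v_x · t = 38.80 × 13.44 = 521 m.

521 m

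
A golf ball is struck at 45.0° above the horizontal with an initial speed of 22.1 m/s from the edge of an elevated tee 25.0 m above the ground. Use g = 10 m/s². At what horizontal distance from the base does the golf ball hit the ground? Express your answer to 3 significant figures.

Components: v_x = 22.1 cos 45.0° = 15.63 m/s, v_y = 22.1 sin 45.0° = 15.63 m/s.
Vertical: 0 = 25.0 + 15.63 t − ½(10) t² ⇒ 5.000 t² − 15.63 t − 25.0 = 0.
t = [15.63 + √(244.3 + 500.0)] / 10.00 = 4.291 s.
Horizontal: R = v_x · t = 15.63 × 4.291 = 67.1 m.

67.1 m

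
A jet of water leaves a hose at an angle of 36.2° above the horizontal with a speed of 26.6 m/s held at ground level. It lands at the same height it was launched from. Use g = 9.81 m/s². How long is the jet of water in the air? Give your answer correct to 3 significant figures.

Vertical component: v_y = 26.6 sin 36.2° = 15.71 m/s.
For a projectile landing at launch height, time of flight is t = 2 v_y / g = 2 × 15.71 / 9.81 = 3.20 s.

3.20 s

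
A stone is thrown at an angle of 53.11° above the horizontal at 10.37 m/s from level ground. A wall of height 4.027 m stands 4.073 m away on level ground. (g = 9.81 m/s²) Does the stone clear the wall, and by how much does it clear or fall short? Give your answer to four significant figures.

No — it falls 0.7002 m short of clearing the wall.

v_x = 10.37 cos 53.11° = 6.2249 m/s; v_y0 = 10.37 sin 53.11° = 8.2938 m/s.
Time to reach the wall: t = 4.073 / 6.2249 = 0.65431 s.
Height at that point: y = 8.2938×0.65431 − 4.905×0.65431² = 3.3268 m.
That is 4.027 − 3.3268 = 0.7002 m below the top of the wall, so the stone does not clear it.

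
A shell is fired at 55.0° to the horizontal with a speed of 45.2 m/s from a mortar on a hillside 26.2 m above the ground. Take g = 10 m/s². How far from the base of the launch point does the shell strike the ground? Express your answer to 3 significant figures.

209 m

Components: v_x = 45.2 cos 55.0° = 25.93 m/s, v_y = 45.2 sin 55.0° = 37.03 m/s.
Vertical: 0 = 26.2 + 37.03 t − ½(10) t² ⇒ 5.000 t² − 37.03 t − 26.2 = 0.
t = [37.03 + √(1371 + 524.0)] / 10.00 = 8.056 s.
Horizontal: R = v_x · t = 25.93 × 8.056 = 209 m.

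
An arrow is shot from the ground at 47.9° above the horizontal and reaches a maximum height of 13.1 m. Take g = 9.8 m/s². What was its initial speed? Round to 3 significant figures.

At maximum height v_y = 0, so (v₀ sin θ)² = 2 g H.
v₀ sin 47.9° = √(2 × 9.8 × 13.1) = 16.02 m/s.
v₀ = 16.02 / sin 47.9° = 16.02 / 0.7420 = 21.6 m/s.

21.6 m/s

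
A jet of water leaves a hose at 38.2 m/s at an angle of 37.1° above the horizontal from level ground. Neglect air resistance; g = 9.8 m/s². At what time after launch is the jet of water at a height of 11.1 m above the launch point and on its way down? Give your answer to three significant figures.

v_y0 = 38.2 sin 37.1° = 23.04 m/s.
Set y = v_y0 t − ½ g t² = 11.1: 4.900 t² − 23.04 t + 11.1 = 0.
t = [23.04 ± √(530.8 − 217.6)] / 9.8 = (23.04 ± 17.70) / 9.8, giving t = 0.545 s or t = 4.16 s.
On the way down corresponds to the larger root: t = 4.16 s.

4.16 s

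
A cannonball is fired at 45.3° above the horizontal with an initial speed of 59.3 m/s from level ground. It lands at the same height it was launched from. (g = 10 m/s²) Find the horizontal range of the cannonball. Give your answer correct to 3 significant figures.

352 m

For level ground, R = v₀² sin(2θ) / g.
sin(2 × 45.3°) = sin 90.60° = 0.9999.
R = (59.3)² × 0.9999 / 10 = 352 m.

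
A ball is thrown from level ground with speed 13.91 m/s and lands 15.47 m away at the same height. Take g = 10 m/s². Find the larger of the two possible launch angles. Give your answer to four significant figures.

63.46°

Level-ground range: R = v₀² sin(2θ)/g ⇒ sin 2θ = R g / v₀² = 15.47×10/13.91² = 0.7995.
2θ = arcsin(0.7995) = 53.082° or 180° − 53.082° = 126.918°.
So θ = 26.54° or θ = 63.46°.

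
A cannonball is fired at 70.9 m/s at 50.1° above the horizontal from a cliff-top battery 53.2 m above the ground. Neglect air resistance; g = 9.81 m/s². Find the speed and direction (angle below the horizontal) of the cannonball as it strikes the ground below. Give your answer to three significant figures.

v_x = 70.9 cos 50.1° = 45.48 m/s (constant).
|v_y| at impact = √((54.39)² + 2×9.81×53.2) = 63.26 m/s.
Speed = √(45.48² + 63.26²) = 77.9 m/s; angle = arctan(63.26/45.48) = 54.3° below horizontal.

77.9 m/s at 54.3° below the horizontal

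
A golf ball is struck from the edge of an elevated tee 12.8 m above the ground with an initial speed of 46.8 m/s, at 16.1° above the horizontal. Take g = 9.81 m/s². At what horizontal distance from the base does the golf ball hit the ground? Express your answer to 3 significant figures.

Components: v_x = 46.8 cos 16.1° = 44.96 m/s, v_y = 46.8 sin 16.1° = 12.98 m/s.
Vertical: 0 = 12.8 + 12.98 t − ½(9.81) t² ⇒ 4.905 t² − 12.98 t − 12.8 = 0.
t = [12.98 + √(168.5 + 251.1)] / 9.810 = 3.411 s.
Horizontal: R = v_x · t = 44.96 × 3.411 = 153 m.

153 m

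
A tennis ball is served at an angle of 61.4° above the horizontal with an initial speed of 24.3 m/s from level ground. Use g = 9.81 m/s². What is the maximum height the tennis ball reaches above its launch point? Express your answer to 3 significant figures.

Vertical component of launch velocity: v_y = 24.3 sin 61.4° = 21.33 m/s.
At the highest point the vertical velocity is zero, so v_y² = 2 g h_max.
h_max = (21.33)² / (2 × 9.81) = 455.0 / 19.62 = 23.2 m.

23.2 m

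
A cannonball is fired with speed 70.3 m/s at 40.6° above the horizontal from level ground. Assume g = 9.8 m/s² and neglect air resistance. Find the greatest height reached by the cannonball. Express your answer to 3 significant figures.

107 m

Vertical component of launch velocity: v_y = 70.3 sin 40.6° = 45.75 m/s.
At the highest point the vertical velocity is zero, so v_y² = 2 g h_max.
h_max = (45.75)² / (2 × 9.8) = 2093 / 19.60 = 107 m.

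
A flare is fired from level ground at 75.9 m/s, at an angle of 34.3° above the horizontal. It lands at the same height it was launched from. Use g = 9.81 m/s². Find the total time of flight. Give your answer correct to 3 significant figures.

8.72 s

Vertical component: v_y = 75.9 sin 34.3° = 42.77 m/s.
For a projectile landing at launch height, time of flight is t = 2 v_y / g = 2 × 42.77 / 9.81 = 8.72 s.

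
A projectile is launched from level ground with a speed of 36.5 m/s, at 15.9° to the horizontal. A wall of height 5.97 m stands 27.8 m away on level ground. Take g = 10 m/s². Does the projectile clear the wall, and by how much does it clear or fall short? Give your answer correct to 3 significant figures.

v_x = 36.5 cos 15.9° = 35.10 m/s; v_y0 = 36.5 sin 15.9° = 10.000 m/s.
Time to reach the wall: t = 27.8 / 35.10 = 0.7920 s.
Height at that point: y = 10.000×0.7920 − 5.000×0.7920² = 4.784 m.
That is 5.97 − 4.784 = 1.19 m below the top of the wall, so the projectile does not clear it.

No — it falls 1.19 m short of clearing the wall.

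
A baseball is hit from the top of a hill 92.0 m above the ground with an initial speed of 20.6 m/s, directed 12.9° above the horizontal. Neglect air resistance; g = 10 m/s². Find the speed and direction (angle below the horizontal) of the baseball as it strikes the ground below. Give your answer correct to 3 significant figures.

v_x = 20.6 cos 12.9° = 20.08 m/s (constant).
|v_y| at impact = √((4.599)² + 2×10×92.0) = 43.14 m/s.
Speed = √(20.08² + 43.14²) = 47.6 m/s; angle = arctan(43.14/20.08) = 65.0° below horizontal.

47.6 m/s at 65.0° below the horizontal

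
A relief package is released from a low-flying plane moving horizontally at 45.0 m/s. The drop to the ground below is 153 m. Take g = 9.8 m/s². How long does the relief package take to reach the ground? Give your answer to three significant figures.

The horizontal speed doesn't affect the fall. With v_y0 = 0, h = ½ g t².
t = √(2 × 153 / 9.8) = √31.22 = 5.59 s.

5.59 s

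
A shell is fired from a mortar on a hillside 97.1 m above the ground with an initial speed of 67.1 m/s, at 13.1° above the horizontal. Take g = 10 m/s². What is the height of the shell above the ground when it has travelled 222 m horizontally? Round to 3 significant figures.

v_x = 67.1 cos 13.1° = 65.35 m/s, v_y0 = 67.1 sin 13.1° = 15.21 m/s.
Time to reach x = 222 m: t = x / v_x = 222 / 65.35 = 3.397 s.
y = 97.1 + v_y0 t − ½ g t² = 97.1 + 15.21×3.397 − 5.000×3.397² = 91.1 m.

91.1 m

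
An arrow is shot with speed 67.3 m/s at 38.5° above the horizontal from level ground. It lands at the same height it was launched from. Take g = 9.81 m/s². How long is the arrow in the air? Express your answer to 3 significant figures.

8.54 s

Vertical component: v_y = 67.3 sin 38.5° = 41.90 m/s.
For a projectile landing at launch height, time of flight is t = 2 v_y / g = 2 × 41.90 / 9.81 = 8.54 s.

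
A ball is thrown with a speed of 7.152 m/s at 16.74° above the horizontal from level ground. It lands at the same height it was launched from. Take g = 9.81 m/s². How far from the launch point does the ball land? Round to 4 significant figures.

2.876 m

For level ground, R = v₀² sin(2θ) / g.
sin(2 × 16.74°) = sin 33.480° = 0.5516.
R = (7.152)² × 0.5516 / 9.81 = 2.876 m.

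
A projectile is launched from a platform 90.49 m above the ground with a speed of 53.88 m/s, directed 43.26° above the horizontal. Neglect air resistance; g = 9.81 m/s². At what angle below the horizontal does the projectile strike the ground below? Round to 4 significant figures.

v_x = 53.88 cos 43.26° = 39.238 m/s.
At impact |v_y| = √(v_y0² + 2 g h) = √(36.925² + 2×9.81×90.49) = 56.026 m/s.
Angle below horizontal = arctan(|v_y| / v_x) = arctan(56.026 / 39.238) = 54.99°.

54.99°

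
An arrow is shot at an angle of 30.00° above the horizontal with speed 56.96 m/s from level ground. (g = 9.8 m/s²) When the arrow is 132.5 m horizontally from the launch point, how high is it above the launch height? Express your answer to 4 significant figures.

41.15 m

v_x = 56.96 cos 30.00° = 49.329 m/s, v_y0 = 56.96 sin 30.00° = 28.480 m/s.
Time to reach x = 132.5 m: t = x / v_x = 132.5 / 49.329 = 2.6860 s.
y = v_y0 t − ½ g t² = 28.480×2.6860 − 4.900×2.6860² = 41.15 m.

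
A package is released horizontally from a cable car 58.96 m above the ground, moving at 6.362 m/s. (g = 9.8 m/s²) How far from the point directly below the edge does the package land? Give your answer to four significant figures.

Initial vertical velocity is zero, so the fall time comes from h = ½ g t²: t = √(2 × 58.96 / 9.8) = 3.4688 s.
Horizontal motion is uniform at 6.362 m/s, so x = 6.362 × 3.4688 = 22.07 m.

22.07 m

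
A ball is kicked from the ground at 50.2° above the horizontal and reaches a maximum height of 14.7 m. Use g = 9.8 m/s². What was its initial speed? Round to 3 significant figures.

At maximum height v_y = 0, so (v₀ sin θ)² = 2 g H.
v₀ sin 50.2° = √(2 × 9.8 × 14.7) = 16.97 m/s.
v₀ = 16.97 / sin 50.2° = 16.97 / 0.7683 = 22.1 m/s.

22.1 m/s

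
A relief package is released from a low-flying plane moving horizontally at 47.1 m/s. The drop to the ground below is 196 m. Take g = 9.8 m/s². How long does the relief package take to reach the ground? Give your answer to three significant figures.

6.32 s

The horizontal speed doesn't affect the fall. With v_y0 = 0, h = ½ g t².
t = √(2 × 196 / 9.8) = √40.00 = 6.32 s.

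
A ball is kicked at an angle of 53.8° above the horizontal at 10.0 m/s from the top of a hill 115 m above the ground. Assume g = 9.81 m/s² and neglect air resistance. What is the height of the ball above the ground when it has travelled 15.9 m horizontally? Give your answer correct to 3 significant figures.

101 m

v_x = 10.0 cos 53.8° = 5.906 m/s, v_y0 = 10.0 sin 53.8° = 8.070 m/s.
Time to reach x = 15.9 m: t = x / v_x = 15.9 / 5.906 = 2.692 s.
y = 115 + v_y0 t − ½ g t² = 115 + 8.070×2.692 − 4.905×2.692² = 101 m.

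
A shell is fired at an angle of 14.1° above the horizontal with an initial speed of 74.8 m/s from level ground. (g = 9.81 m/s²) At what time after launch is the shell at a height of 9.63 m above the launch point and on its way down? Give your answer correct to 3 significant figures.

3.08 s

v_y0 = 74.8 sin 14.1° = 18.22 m/s.
Set y = v_y0 t − ½ g t² = 9.63: 4.905 t² − 18.22 t + 9.63 = 0.
t = [18.22 ± √(332.0 − 188.9)] / 9.81 = (18.22 ± 11.96) / 9.81, giving t = 0.638 s or t = 3.08 s.
On the way down corresponds to the larger root: t = 3.08 s.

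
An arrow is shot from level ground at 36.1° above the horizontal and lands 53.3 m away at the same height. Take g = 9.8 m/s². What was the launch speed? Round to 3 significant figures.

On level ground, R = v₀² sin(2θ) / g, so v₀ = √(R g / sin 2θ).
sin(2 × 36.1°) = 0.9521.
v₀ = √(53.3 × 9.8 / 0.9521) = √548.6 = 23.4 m/s.

23.4 m/s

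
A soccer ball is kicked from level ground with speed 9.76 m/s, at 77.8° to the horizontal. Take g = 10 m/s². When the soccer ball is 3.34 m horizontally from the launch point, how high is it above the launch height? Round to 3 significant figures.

2.34 m

v_x = 9.76 cos 77.8° = 2.063 m/s, v_y0 = 9.76 sin 77.8° = 9.540 m/s.
Time to reach x = 3.34 m: t = x / v_x = 3.34 / 2.063 = 1.619 s.
y = v_y0 t − ½ g t² = 9.540×1.619 − 5.000×1.619² = 2.34 m.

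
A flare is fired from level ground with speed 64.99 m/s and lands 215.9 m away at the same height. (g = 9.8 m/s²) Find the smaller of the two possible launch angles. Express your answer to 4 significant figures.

Level-ground range: R = v₀² sin(2θ)/g ⇒ sin 2θ = R g / v₀² = 215.9×9.8/64.99² = 0.5009.
2θ = arcsin(0.5009) = 30.060° or 180° − 30.060° = 149.940°.
So θ = 15.03° or θ = 74.97°.

15.03°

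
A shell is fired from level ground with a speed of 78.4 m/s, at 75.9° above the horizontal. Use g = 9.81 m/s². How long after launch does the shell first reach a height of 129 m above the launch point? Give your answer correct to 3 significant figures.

1.94 s

v_y0 = 78.4 sin 75.9° = 76.04 m/s.
Set y = v_y0 t − ½ g t² = 129: 4.905 t² − 76.04 t + 129 = 0.
t = [76.04 ± √(5782 − 2531)] / 9.81 = (76.04 ± 57.02) / 9.81, giving t = 1.94 s or t = 13.6 s.
The shell is on the way up at the first time, so t = 1.94 s.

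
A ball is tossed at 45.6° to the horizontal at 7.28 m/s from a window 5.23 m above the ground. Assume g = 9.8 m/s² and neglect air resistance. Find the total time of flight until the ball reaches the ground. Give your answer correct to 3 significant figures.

1.69 s

Vertical component: v_y = 7.28 sin 45.6° = 5.201 m/s.
Taking up as positive with launch at y = 5.23 m, landing at y = 0: 0 = 5.23 + 5.201 t − ½(9.8) t².
Solving 4.900 t² − 5.201 t − 5.23 = 0 gives t = [5.201 + √(5.201² + 4·4.900·5.23)] / 9.800 = 1.69 s.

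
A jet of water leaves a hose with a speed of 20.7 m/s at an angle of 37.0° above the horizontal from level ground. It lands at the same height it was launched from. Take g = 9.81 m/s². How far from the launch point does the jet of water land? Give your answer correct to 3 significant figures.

Components: v_x = 20.7 cos 37.0° = 16.53 m/s, v_y = 20.7 sin 37.0° = 12.46 m/s.
Time of flight (same landing height): t = 2 v_y / g = 2 × 12.46 / 9.81 = 2.540 s.
Range: R = v_x · t = 16.53 × 2.540 = 42.0 m.

42.0 m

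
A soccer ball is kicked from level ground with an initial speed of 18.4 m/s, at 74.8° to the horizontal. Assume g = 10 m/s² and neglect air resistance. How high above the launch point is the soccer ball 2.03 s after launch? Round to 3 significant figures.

15.4 m

v_y0 = 18.4 sin 74.8° = 17.76 m/s.
y(t) = v_y0 t − ½ g t² = 17.76×2.03 − 5.000×2.03² = 15.4 m.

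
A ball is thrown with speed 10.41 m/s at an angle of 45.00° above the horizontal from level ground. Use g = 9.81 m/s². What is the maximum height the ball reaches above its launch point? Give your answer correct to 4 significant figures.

Vertical component of launch velocity: v_y = 10.41 sin 45.00° = 7.3610 m/s.
At the highest point the vertical velocity is zero, so v_y² = 2 g h_max.
h_max = (7.3610)² / (2 × 9.81) = 54.184 / 19.62 = 2.762 m.

2.762 m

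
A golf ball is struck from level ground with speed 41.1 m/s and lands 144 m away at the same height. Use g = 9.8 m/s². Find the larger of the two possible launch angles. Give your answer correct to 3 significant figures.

Level-ground range: R = v₀² sin(2θ)/g ⇒ sin 2θ = R g / v₀² = 144×9.8/41.1² = 0.8354.
2θ = arcsin(0.8354) = 56.66° or 180° − 56.66° = 123.34°.
So θ = 28.3° or θ = 61.7°.

61.7°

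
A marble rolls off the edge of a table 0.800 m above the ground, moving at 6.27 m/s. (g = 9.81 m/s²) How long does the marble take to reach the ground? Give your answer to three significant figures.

The horizontal speed doesn't affect the fall. With v_y0 = 0, h = ½ g t².
t = √(2 × 0.800 / 9.81) = √0.1631 = 0.404 s.

0.404 s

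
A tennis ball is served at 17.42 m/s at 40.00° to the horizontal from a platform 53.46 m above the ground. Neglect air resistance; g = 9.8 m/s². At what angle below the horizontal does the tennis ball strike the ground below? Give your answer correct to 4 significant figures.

v_x = 17.42 cos 40.00° = 13.344 m/s.
At impact |v_y| = √(v_y0² + 2 g h) = √(11.197² + 2×9.8×53.46) = 34.252 m/s.
Angle below horizontal = arctan(|v_y| / v_x) = arctan(34.252 / 13.344) = 68.71°.

68.71°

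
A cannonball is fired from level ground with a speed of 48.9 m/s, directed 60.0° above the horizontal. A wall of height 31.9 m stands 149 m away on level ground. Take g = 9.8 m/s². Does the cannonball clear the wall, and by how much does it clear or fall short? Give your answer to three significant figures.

v_x = 48.9 cos 60.0° = 24.45 m/s; v_y0 = 48.9 sin 60.0° = 42.35 m/s.
Time to reach the wall: t = 149 / 24.45 = 6.094 s.
Height at that point: y = 42.35×6.094 − 4.900×6.094² = 76.11 m.
That is 76.11 − 31.9 = 44.2 m above the top of the wall, so the cannonball clears it.

Yes — it clears the wall by 44.2 m.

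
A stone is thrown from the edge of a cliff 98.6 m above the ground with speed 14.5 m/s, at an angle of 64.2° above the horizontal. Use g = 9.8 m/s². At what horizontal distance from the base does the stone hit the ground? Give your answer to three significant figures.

Components: v_x = 14.5 cos 64.2° = 6.311 m/s, v_y = 14.5 sin 64.2° = 13.05 m/s.
Vertical: 0 = 98.6 + 13.05 t − ½(9.8) t² ⇒ 4.900 t² − 13.05 t − 98.6 = 0.
t = [13.05 + √(170.3 + 1933)] / 9.800 = 6.011 s.
Horizontal: R = v_x · t = 6.311 × 6.011 = 37.9 m.

37.9 m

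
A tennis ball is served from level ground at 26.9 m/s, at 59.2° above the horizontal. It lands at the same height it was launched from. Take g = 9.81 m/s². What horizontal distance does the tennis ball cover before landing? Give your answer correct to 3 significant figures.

64.9 m

Components: v_x = 26.9 cos 59.2° = 13.77 m/s, v_y = 26.9 sin 59.2° = 23.11 m/s.
Time of flight (same landing height): t = 2 v_y / g = 2 × 23.11 / 9.81 = 4.712 s.
Range: R = v_x · t = 13.77 × 4.712 = 64.9 m.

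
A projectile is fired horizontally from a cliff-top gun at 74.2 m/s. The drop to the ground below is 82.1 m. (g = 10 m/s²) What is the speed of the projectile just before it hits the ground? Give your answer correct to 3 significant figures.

Fall time: t = √(2 × 82.1 / 10) = 4.052 s.
At impact: v_x = 74.2 m/s (unchanged), v_y = g t = 10 × 4.052 = 40.52 m/s.
Speed = √(v_x² + v_y²) = √(5506 + 1642) = 84.5 m/s.

84.5 m/s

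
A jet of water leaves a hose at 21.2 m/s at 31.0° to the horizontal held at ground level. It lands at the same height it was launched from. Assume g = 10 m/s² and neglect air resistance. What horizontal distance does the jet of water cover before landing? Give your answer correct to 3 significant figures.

Components: v_x = 21.2 cos 31.0° = 18.17 m/s, v_y = 21.2 sin 31.0° = 10.92 m/s.
Time of flight (same landing height): t = 2 v_y / g = 2 × 10.92 / 10 = 2.184 s.
Range: R = v_x · t = 18.17 × 2.184 = 39.7 m.

39.7 m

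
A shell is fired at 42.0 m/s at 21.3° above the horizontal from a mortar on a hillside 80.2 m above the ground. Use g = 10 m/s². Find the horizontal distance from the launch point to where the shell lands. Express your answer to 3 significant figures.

227 m

Components: v_x = 42.0 cos 21.3° = 39.13 m/s, v_y = 42.0 sin 21.3° = 15.26 m/s.
Vertical: 0 = 80.2 + 15.26 t − ½(10) t² ⇒ 5.000 t² − 15.26 t − 80.2 = 0.
t = [15.26 + √(232.9 + 1604)] / 10.00 = 5.812 s.
Horizontal: R = v_x · t = 39.13 × 5.812 = 227 m.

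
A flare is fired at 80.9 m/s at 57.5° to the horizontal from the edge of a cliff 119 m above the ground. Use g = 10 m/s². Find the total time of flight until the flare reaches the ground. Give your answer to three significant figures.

Vertical component: v_y = 80.9 sin 57.5° = 68.23 m/s.
Taking up as positive with launch at y = 119 m, landing at y = 0: 0 = 119 + 68.23 t − ½(10) t².
Solving 5.000 t² − 68.23 t − 119 = 0 gives t = [68.23 + √(68.23² + 4·5.000·119)] / 10.00 = 15.2 s.

15.2 s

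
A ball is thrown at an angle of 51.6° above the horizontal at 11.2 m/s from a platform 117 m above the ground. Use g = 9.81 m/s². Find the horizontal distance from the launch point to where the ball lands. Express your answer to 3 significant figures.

Components: v_x = 11.2 cos 51.6° = 6.957 m/s, v_y = 11.2 sin 51.6° = 8.777 m/s.
Vertical: 0 = 117 + 8.777 t − ½(9.81) t² ⇒ 4.905 t² − 8.777 t − 117 = 0.
t = [8.777 + √(77.04 + 2296)] / 9.810 = 5.860 s.
Horizontal: R = v_x · t = 6.957 × 5.860 = 40.8 m.

40.8 m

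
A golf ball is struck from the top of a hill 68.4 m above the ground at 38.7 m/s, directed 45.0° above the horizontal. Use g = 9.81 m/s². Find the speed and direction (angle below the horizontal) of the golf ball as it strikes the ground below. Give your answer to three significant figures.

v_x = 38.7 cos 45.0° = 27.37 m/s (constant).
|v_y| at impact = √((27.37)² + 2×9.81×68.4) = 45.73 m/s.
Speed = √(27.37² + 45.73²) = 53.3 m/s; angle = arctan(45.73/27.37) = 59.1° below horizontal.

53.3 m/s at 59.1° below the horizontal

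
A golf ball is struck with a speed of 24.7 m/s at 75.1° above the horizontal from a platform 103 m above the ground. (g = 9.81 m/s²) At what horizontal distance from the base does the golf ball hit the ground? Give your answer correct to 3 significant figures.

Components: v_x = 24.7 cos 75.1° = 6.351 m/s, v_y = 24.7 sin 75.1° = 23.87 m/s.
Vertical: 0 = 103 + 23.87 t − ½(9.81) t² ⇒ 4.905 t² − 23.87 t − 103 = 0.
t = [23.87 + √(569.8 + 2021)] / 9.810 = 7.622 s.
Horizontal: R = v_x · t = 6.351 × 7.622 = 48.4 m.

48.4 m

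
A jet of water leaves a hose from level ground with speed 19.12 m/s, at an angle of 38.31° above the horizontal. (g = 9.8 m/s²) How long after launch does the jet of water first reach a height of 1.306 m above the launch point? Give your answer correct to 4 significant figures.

0.1157 s

v_y0 = 19.12 sin 38.31° = 11.853 m/s.
Set y = v_y0 t − ½ g t² = 1.306: 4.900 t² − 11.853 t + 1.306 = 0.
t = [11.853 ± √(140.49 − 25.598)] / 9.8 = (11.853 ± 10.719) / 9.8, giving t = 0.1157 s or t = 2.303 s.
The jet of water is on the way up at the first time, so t = 0.1157 s.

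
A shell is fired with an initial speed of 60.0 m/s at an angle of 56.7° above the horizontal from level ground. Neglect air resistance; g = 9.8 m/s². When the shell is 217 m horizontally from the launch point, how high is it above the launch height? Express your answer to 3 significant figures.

118 m

v_x = 60.0 cos 56.7° = 32.94 m/s, v_y0 = 60.0 sin 56.7° = 50.15 m/s.
Time to reach x = 217 m: t = x / v_x = 217 / 32.94 = 6.588 s.
y = v_y0 t − ½ g t² = 50.15×6.588 − 4.900×6.588² = 118 m.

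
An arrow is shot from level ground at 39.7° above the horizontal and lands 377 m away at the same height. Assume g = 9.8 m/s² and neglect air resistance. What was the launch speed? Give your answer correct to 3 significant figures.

61.3 m/s

On level ground, R = v₀² sin(2θ) / g, so v₀ = √(R g / sin 2θ).
sin(2 × 39.7°) = 0.9829.
v₀ = √(377 × 9.8 / 0.9829) = √3759 = 61.3 m/s.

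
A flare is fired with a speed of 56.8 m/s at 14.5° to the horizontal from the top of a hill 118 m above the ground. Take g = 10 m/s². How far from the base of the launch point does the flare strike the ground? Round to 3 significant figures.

357 m

Components: v_x = 56.8 cos 14.5° = 54.99 m/s, v_y = 56.8 sin 14.5° = 14.22 m/s.
Vertical: 0 = 118 + 14.22 t − ½(10) t² ⇒ 5.000 t² − 14.22 t − 118 = 0.
t = [14.22 + √(202.2 + 2360)] / 10.00 = 6.484 s.
Horizontal: R = v_x · t = 54.99 × 6.484 = 357 m.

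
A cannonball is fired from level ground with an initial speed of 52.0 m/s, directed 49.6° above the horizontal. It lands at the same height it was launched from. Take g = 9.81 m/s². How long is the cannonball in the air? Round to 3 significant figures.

Vertical component: v_y = 52.0 sin 49.6° = 39.60 m/s.
For a projectile landing at launch height, time of flight is t = 2 v_y / g = 2 × 39.60 / 9.81 = 8.07 s.

8.07 s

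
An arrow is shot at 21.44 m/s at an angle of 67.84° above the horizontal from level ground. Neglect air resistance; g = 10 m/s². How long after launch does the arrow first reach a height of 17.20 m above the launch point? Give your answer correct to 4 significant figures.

v_y0 = 21.44 sin 67.84° = 19.856 m/s.
Set y = v_y0 t − ½ g t² = 17.20: 5.000 t² − 19.856 t + 17.20 = 0.
t = [19.856 ± √(394.26 − 344.00)] / 10 = (19.856 ± 7.0894) / 10, giving t = 1.277 s or t = 2.695 s.
The arrow is on the way up at the first time, so t = 1.277 s.

1.277 s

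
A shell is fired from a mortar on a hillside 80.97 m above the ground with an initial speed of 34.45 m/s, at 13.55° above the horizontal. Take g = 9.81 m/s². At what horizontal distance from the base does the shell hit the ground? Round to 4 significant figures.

166.4 m

Components: v_x = 34.45 cos 13.55° = 33.491 m/s, v_y = 34.45 sin 13.55° = 8.0714 m/s.
Vertical: 0 = 80.97 + 8.0714 t − ½(9.81) t² ⇒ 4.905 t² − 8.0714 t − 80.97 = 0.
t = [8.0714 + √(65.147 + 1588.6)] / 9.810 = 4.9682 s.
Horizontal: R = v_x · t = 33.491 × 4.9682 = 166.4 m.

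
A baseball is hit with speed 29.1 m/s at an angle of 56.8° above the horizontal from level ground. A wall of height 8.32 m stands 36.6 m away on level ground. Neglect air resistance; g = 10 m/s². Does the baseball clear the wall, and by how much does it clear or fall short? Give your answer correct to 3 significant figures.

Yes — it clears the wall by 21.2 m.

v_x = 29.1 cos 56.8° = 15.93 m/s; v_y0 = 29.1 sin 56.8° = 24.35 m/s.
Time to reach the wall: t = 36.6 / 15.93 = 2.298 s.
Height at that point: y = 24.35×2.298 − 5.000×2.298² = 29.55 m.
That is 29.55 − 8.32 = 21.2 m above the top of the wall, so the baseball clears it.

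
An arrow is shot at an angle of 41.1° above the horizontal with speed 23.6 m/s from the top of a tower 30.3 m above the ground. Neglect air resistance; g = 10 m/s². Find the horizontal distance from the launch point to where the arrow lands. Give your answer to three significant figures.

Components: v_x = 23.6 cos 41.1° = 17.78 m/s, v_y = 23.6 sin 41.1° = 15.51 m/s.
Vertical: 0 = 30.3 + 15.51 t − ½(10) t² ⇒ 5.000 t² − 15.51 t − 30.3 = 0.
t = [15.51 + √(240.6 + 606.0)] / 10.00 = 4.461 s.
Horizontal: R = v_x · t = 17.78 × 4.461 = 79.3 m.

79.3 m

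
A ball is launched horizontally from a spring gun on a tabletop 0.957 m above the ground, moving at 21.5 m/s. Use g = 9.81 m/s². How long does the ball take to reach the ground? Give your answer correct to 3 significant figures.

0.442 s

The horizontal speed doesn't affect the fall. With v_y0 = 0, h = ½ g t².
t = √(2 × 0.957 / 9.81) = √0.1951 = 0.442 s.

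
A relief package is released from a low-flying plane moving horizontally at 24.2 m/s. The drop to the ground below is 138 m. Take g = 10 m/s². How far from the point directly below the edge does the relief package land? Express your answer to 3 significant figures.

Initial vertical velocity is zero, so the fall time comes from h = ½ g t²: t = √(2 × 138 / 10) = 5.254 s.
Horizontal motion is uniform at 24.2 m/s, so x = 24.2 × 5.254 = 127 m.

127 m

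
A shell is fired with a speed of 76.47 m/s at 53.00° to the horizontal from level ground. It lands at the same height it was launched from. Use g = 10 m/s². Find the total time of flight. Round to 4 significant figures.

12.21 s

Vertical component: v_y = 76.47 sin 53.00° = 61.072 m/s.
For a projectile landing at launch height, time of flight is t = 2 v_y / g = 2 × 61.072 / 10 = 12.21 s.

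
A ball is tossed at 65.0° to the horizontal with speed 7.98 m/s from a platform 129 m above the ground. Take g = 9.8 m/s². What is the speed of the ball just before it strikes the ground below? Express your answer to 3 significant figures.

50.9 m/s

v_x = 7.98 cos 65.0° = 3.372 m/s is unchanged throughout.
For the vertical component, v_y² = v_y0² + 2 g h = (7.232)² + 2×9.8×129 = 2581, so |v_y| = 50.80 m/s.
Impact speed = √(v_x² + v_y²) = √(11.37 + 2581) = 50.9 m/s.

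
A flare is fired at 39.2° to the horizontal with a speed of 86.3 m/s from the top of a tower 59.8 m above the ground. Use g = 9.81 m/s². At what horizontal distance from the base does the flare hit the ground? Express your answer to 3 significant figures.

Components: v_x = 86.3 cos 39.2° = 66.88 m/s, v_y = 86.3 sin 39.2° = 54.54 m/s.
Vertical: 0 = 59.8 + 54.54 t − ½(9.81) t² ⇒ 4.905 t² − 54.54 t − 59.8 = 0.
t = [54.54 + √(2975 + 1173)] / 9.810 = 12.12 s.
Horizontal: R = v_x · t = 66.88 × 12.12 = 811 m.

811 m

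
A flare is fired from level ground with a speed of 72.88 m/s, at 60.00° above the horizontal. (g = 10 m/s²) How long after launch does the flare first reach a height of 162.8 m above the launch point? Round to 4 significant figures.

v_y0 = 72.88 sin 60.00° = 63.116 m/s.
Set y = v_y0 t − ½ g t² = 162.8: 5.000 t² − 63.116 t + 162.8 = 0.
t = [63.116 ± √(3983.6 − 3256.0)] / 10 = (63.116 ± 26.974) / 10, giving t = 3.614 s or t = 9.009 s.
The flare is on the way up at the first time, so t = 3.614 s.

3.614 s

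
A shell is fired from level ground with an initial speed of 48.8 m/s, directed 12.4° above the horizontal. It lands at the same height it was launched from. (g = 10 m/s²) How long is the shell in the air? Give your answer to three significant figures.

2.10 s

Vertical component: v_y = 48.8 sin 12.4° = 10.48 m/s.
For a projectile landing at launch height, time of flight is t = 2 v_y / g = 2 × 10.48 / 10 = 2.10 s.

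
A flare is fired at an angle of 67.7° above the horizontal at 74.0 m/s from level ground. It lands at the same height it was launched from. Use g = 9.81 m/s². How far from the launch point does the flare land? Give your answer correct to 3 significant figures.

392 m

For level ground, R = v₀² sin(2θ) / g.
sin(2 × 67.7°) = sin 135.4° = 0.7022.
R = (74.0)² × 0.7022 / 9.81 = 392 m.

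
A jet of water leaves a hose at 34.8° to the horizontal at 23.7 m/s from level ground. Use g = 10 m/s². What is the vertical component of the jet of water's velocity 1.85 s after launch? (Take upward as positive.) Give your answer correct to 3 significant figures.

-4.97 m/s

Initial vertical component: v_y0 = 23.7 sin 34.8° = 13.53 m/s.
v_y(t) = v_y0 − g t = 13.53 − 10 × 1.85 = -4.97 m/s.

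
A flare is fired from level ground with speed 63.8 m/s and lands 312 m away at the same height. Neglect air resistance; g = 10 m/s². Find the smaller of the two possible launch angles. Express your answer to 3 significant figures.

Level-ground range: R = v₀² sin(2θ)/g ⇒ sin 2θ = R g / v₀² = 312×10/63.8² = 0.7665.
2θ = arcsin(0.7665) = 50.04° or 180° − 50.04° = 129.96°.
So θ = 25.0° or θ = 65.0°.

25.0°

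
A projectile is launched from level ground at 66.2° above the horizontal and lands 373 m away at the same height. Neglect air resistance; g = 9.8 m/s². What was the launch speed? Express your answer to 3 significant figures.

70.4 m/s

On level ground, R = v₀² sin(2θ) / g, so v₀ = √(R g / sin 2θ).
sin(2 × 66.2°) = 0.7385.
v₀ = √(373 × 9.8 / 0.7385) = √4950 = 70.4 m/s.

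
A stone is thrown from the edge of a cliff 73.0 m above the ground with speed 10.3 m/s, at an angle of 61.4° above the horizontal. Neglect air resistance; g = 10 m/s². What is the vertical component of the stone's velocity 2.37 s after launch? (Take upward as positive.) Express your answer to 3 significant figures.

-14.7 m/s

Initial vertical component: v_y0 = 10.3 sin 61.4° = 9.043 m/s.
v_y(t) = v_y0 − g t = 9.043 − 10 × 2.37 = -14.7 m/s.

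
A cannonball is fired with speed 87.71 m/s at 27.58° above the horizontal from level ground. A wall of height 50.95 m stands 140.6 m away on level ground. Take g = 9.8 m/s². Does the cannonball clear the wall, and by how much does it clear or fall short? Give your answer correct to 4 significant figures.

v_x = 87.71 cos 27.58° = 77.743 m/s; v_y0 = 87.71 sin 27.58° = 40.609 m/s.
Time to reach the wall: t = 140.6 / 77.743 = 1.8085 s.
Height at that point: y = 40.609×1.8085 − 4.900×1.8085² = 57.415 m.
That is 57.415 − 50.95 = 6.465 m above the top of the wall, so the cannonball clears it.

Yes — it clears the wall by 6.465 m.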